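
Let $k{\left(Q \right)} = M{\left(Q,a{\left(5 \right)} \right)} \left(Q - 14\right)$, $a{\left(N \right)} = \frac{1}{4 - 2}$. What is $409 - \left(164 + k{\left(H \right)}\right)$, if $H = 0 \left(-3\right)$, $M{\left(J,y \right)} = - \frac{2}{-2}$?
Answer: $259$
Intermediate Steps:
$a{\left(N \right)} = \frac{1}{2}$
$M{\left(J,y \right)} = 1$ ($M{\left(J,y \right)} = \left(-2\right) \left(- \frac{1}{2}\right) = 1$)
$H = 0$
$k{\left(Q \right)} = -14 + Q$ ($k{\left(Q \right)} = 1 \left(Q - 14\right) = 1 \left(-14 + Q\right) = -14 + Q$)
$409 - \left(164 + k{\left(H \right)}\right) = 409 - \left(164 + \left(-14 + 0\right)\right) = 409 - \left(164 - 14\right) = 409 - 150 = 259$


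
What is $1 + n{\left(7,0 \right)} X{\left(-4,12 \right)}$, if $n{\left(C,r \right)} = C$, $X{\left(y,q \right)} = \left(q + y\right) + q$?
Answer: $141$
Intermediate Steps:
$X{\left(y,q \right)} = y + 2 q$
$1 + n{\left(7,0 \right)} X{\left(-4,12 \right)} = 1 + 7 \left(-4 + 2 \cdot 12\right) = 1 + 7 \left(-4 + 24\right) = 1 + 7 \cdot 20 = 1 + 140 = 141$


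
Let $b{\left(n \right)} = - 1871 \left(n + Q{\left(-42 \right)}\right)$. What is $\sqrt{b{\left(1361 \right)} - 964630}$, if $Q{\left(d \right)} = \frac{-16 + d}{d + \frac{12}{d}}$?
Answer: $\frac{27 i \sqrt{26393173}}{74} \approx 1874.5 i$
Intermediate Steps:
$Q{\left(d \right)} = \frac{-16 + d}{d + \frac{12}{d}}$
$b{\left(n \right)} = - \frac{379813}{148} - 1871 n$ ($b{\left(n \right)} = - 1871 \left(n - \frac{42 \left(-16 - 42\right)}{12 + \left(-42\right)^{2}}\right) = - 1871 \left(n - 42 \frac{1}{12 + 1764} \left(-58\right)\right) = - 1871 \left(n - 42 \cdot \frac{1}{1776} \left(-58\right)\right) = - 1871 \left(n - \frac{7}{296} \left(-58\right)\right) = - 1871 \left(n + \frac{203}{148}\right) = - 1871 \left(\frac{203}{148} + n\right) = - \frac{379813}{148} - 1871 n$)
$\sqrt{b{\left(1361 \right)} - 964630} = \sqrt{\left(- \frac{379813}{148} - 2546431\right) - 964630} = \sqrt{- \frac{377251601}{148} - 964630} = \sqrt{- \frac{520016841}{148}} = \frac{27 i \sqrt{26393173}}{74}$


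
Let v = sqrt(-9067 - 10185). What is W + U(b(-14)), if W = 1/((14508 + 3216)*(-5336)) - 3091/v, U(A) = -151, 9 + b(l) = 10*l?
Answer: -14280864865/94575264 + 3091*I*sqrt(4813)/9626 ≈ -151.0 + 22.277*I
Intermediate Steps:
b(l) = -9 + 10*l
v = 2*I*sqrt(4813) (v = sqrt(-19252) = 2*I*sqrt(4813) ≈ 138.75*I)
W = -1/94575264 + 3091*I*sqrt(4813)/9626 (W = 1/((14508 + 3216)*(-5336)) - 3091*(-I*sqrt(4813)/9626) = -1/5336/17724 - (-3091)*I*sqrt(4813)/9626 = (1/17724)*(-1/5336) + 3091*I*sqrt(4813)/9626 = -1/94575264 + 3091*I*sqrt(4813)/9626 ≈ -1.0574e-8 + 22.277*I)
W + U(b(-14)) = (-1/94575264 + 3091*I*sqrt(4813)/9626) - 151 = -14280864865/94575264 + 3091*I*sqrt(4813)/9626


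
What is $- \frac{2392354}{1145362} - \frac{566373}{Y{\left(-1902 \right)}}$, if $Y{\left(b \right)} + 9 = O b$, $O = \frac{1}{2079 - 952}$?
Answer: $\frac{121843077391562}{2299314215} \approx 52991.0$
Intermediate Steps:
$O = \frac{1}{1127} \approx 0.00088731$
$Y{\left(b \right)} = -9 + \frac{b}{1127}$
$- \frac{2392354}{1145362} - \frac{566373}{Y{\left(-1902 \right)}} = - \frac{2392354}{1145362} - \frac{566373}{-9 + \frac{1}{1127} \left(-1902\right)} = \left(-2392354\right) \frac{1}{1145362} - \frac{566373}{-9 - \frac{1902}{1127}} = - \frac{1196177}{572681} - \frac{566373}{- \frac{12045}{1127}} = - \frac{1196177}{572681} - - \frac{212767457}{4015} = - \frac{1196177}{572681} + \frac{212767457}{4015} = \frac{121843077391562}{2299314215}$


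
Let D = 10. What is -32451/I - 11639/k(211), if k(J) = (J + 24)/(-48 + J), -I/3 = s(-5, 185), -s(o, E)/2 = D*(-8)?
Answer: -12040125/1504 ≈ -8005.4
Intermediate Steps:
s(o, E) = 160 (s(o, E) = -20*(-8) = -2*(-80) = 160)
I = -480 (I = -3*160 = -480)
k(J) = (24 + J)/(-48 + J)
-32451/I - 11639/k(211) = -32451/(-480) - 11639*(-48 + 211)/(24 + 211) = -32451*(-1/480) - 11639/(235/163) = 10817/160 - 11639/((1/163)*235) = 10817/160 - 11639/235/163 = 10817/160 - 11639*163/235 = 10817/160 - 1897157/235 = -12040125/1504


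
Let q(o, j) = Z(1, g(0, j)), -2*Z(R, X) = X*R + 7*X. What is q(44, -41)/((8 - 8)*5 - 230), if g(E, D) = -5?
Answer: -2/23 ≈ -0.086957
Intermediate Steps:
Z(R, X) = -7*X/2 - R*X/2 (Z(R, X) = -(X*R + 7*X)/2 = -(R*X + 7*X)/2 = -(7*X + R*X)/2 = -7*X/2 - R*X/2)
q(o, j) = 20 (q(o, j) = -½*(-5)*(7 + 1) = -½*(-5)*8 = 20)
q(44, -41)/((8 - 8)*5 - 230) = 20/((8 - 8)*5 - 230) = 20/(0*5 - 230) = 20/(0 - 230) = 20/(-230) = 20*(-1/230) = -2/23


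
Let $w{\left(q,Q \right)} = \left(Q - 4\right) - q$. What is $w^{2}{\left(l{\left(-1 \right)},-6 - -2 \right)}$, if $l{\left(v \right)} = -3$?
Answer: $25$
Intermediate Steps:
$w{\left(q,Q \right)} = -4 + Q - q$ ($w{\left(q,Q \right)} = \left(-4 + Q\right) - q = -4 + Q - q$)
$w^{2}{\left(l{\left(-1 \right)},-6 - -2 \right)} = \left(-4 - 4 - -3\right)^{2} = \left(-4 + \left(-6 + 2\right) + 3\right)^{2} = \left(-4 - 4 + 3\right)^{2} = \left(-5\right)^{2} = 25$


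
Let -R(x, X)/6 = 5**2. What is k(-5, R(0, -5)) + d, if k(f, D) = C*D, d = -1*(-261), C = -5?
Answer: 1011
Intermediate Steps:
R(x, X) = -150 (R(x, X) = -6*5**2 = -6*25 = -150)
d = 261
k(f, D) = -5*D
k(-5, R(0, -5)) + d = -5*(-150) + 261 = 750 + 261 = 1011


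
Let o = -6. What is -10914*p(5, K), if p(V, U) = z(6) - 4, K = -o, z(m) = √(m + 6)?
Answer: 43656 - 21828*√3 ≈ 5848.8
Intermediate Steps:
z(m) = √(6 + m)
K = 6 (K = -1*(-6) = 6)
p(V, U) = -4 + 2*√3 (p(V, U) = √(6 + 6) - 4 = √12 - 4 = 2*√3 - 4 = -4 + 2*√3)
-10914*p(5, K) = -10914*(-4 + 2*√3) = 43656 - 21828*√3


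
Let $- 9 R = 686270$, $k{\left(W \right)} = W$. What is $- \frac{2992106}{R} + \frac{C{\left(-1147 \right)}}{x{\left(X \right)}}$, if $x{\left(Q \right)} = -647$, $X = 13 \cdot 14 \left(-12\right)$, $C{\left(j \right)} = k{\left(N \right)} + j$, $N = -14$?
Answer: $\frac{700761258}{17077565} \approx 41.034$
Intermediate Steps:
$C{\left(j \right)} = -14 + j$
$X = -2184$ ($X = 182 \left(-12\right) = -2184$)
$R = - \frac{686270}{9}$ ($R = \left(- \frac{1}{9}\right) 686270 = - \frac{686270}{9} \approx -76252.0$)
$- \frac{2992106}{R} + \frac{C{\left(-1147 \right)}}{x{\left(X \right)}} = - \frac{2992106}{- \frac{686270}{9}} + \frac{-14 - 1147}{-647} = \left(-2992106\right) \left(- \frac{9}{686270}\right) - - \frac{1161}{647} = \frac{1035729}{26395} + \frac{1161}{647} = \frac{700761258}{17077565}$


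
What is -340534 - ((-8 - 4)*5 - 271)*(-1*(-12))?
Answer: -336562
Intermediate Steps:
-340534 - ((-8 - 4)*5 - 271)*(-1*(-12)) = -340534 - (-12*5 - 271)*12 = -340534 - (-60 - 271)*12 = -340534 - (-331)*12 = -340534 - 1*(-3972) = -340534 + 3972 = -336562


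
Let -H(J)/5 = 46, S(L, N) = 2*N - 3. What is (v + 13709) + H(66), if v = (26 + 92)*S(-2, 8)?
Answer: 15013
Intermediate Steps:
S(L, N) = -3 + 2*N
H(J) = -230 (H(J) = -5*46 = -230)
v = 1534 (v = (26 + 92)*(-3 + 2*8) = 118*(-3 + 16) = 118*13 = 1534)
(v + 13709) + H(66) = (1534 + 13709) - 230 = 15243 - 230 = 15013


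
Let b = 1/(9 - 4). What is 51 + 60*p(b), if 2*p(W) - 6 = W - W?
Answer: 231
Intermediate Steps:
b = 1/5 ≈ 0.20000
p(W) = 3 (p(W) = 3 + (W - W)/2 = 3 + (1/2)*0 = 3 + 0 = 3)
51 + 60*p(b) = 51 + 60*3 = 51 + 180 = 231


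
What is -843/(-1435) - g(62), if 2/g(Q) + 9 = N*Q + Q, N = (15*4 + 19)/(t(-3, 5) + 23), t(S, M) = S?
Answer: 2482597/4274865 ≈ 0.58074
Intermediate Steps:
N = 79/20 (N = (15*4 + 19)/(-3 + 23) = (60 + 19)/20 = 79*(1/20) = 79/20 ≈ 3.9500)
g(Q) = 2/(-9 + 99*Q/20) (g(Q) = 2/(-9 + (79*Q/20 + Q)) = 2/(-9 + 99*Q/20))
-843/(-1435) - g(62) = -843/(-1435) - 40/(9*(-20 + 11*62)) = -843*(-1/1435) - 40/(9*(-20 + 682)) = 843/1435 - 40/(9*662) = 843/1435 - 1*20/2979 = 843/1435 - 20/2979 = 2482597/4274865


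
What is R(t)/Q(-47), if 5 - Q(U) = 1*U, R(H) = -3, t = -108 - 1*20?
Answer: -3/52 ≈ -0.057692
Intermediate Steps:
t = -128 (t = -108 - 20 = -128)
Q(U) = 5 - U
R(t)/Q(-47) = -3/(5 - 1*(-47)) = -3/(5 + 47) = -3/52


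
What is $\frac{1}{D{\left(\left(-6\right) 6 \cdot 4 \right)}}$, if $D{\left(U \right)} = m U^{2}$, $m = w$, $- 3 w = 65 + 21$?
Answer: $- \frac{1}{594432} \approx -1.6823 \cdot 10^{-6}$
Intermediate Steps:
$w = - \frac{86}{3}$ ($w = - \frac{65 + 21}{3} = \left(- \frac{1}{3}\right) 86 = - \frac{86}{3} \approx -28.667$)
$m = - \frac{86}{3} \approx -28.667$
$D{\left(U \right)} = - \frac{86 U^{2}}{3}$
$\frac{1}{D{\left(\left(-6\right) 6 \cdot 4 \right)}} = \frac{1}{\left(- \frac{86}{3}\right) \left(\left(-6\right) 6 \cdot 4\right)^{2}} = \frac{1}{\left(- \frac{86}{3}\right) \left(\left(-36\right) 4\right)^{2}} = \frac{1}{\left(- \frac{86}{3}\right) \left(-144\right)^{2}} = \frac{1}{\left(- \frac{86}{3}\right) 20736} = \frac{1}{-594432} = - \frac{1}{594432}$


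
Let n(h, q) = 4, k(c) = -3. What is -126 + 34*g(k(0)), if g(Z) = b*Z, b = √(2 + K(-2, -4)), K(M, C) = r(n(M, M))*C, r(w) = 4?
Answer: -126 - 102*I*√14 ≈ -126.0 - 381.65*I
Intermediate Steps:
K(M, C) = 4*C
b = I*√14 (b = √(2 + 4*(-4)) = √(2 - 16) = √(-14) = I*√14 ≈ 3.7417*I)
g(Z) = I*Z*√14 (g(Z) = (I*√14)*Z = I*Z*√14)
-126 + 34*g(k(0)) = -126 + 34*(I*(-3)*√14) = -126 + 34*(-3*I*√14) = -126 - 102*I*√14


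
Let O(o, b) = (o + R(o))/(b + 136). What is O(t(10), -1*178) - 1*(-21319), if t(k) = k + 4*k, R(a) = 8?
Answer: 447670/21 ≈ 21318.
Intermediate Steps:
t(k) = 5*k
O(o, b) = (8 + o)/(136 + b) (O(o, b) = (o + 8)/(b + 136) = (8 + o)/(136 + b))
O(t(10), -1*178) - 1*(-21319) = (8 + 5*10)/(136 - 1*178) - 1*(-21319) = (8 + 50)/(136 - 178) + 21319 = 58/(-42) + 21319 = -1/42*58 + 21319 = -29/21 + 21319 = 447670/21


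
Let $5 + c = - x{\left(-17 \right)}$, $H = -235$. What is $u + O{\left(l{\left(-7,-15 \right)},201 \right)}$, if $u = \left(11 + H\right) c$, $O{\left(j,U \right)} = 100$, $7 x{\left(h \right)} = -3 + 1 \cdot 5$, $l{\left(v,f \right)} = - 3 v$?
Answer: $1284$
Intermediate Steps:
$x{\left(h \right)} = \frac{2}{7}$ ($x{\left(h \right)} = \frac{-3 + 1 \cdot 5}{7} = \frac{-3 + 5}{7} = \frac{1}{7} \cdot 2 = \frac{2}{7}$)
$c = - \frac{37}{7}$ ($c = -5 - \frac{2}{7} = - \frac{37}{7} \approx -5.2857$)
$u = 1184$ ($u = \left(11 - 235\right) \left(- \frac{37}{7}\right) = \left(-224\right) \left(- \frac{37}{7}\right) = 1184$)
$u + O{\left(l{\left(-7,-15 \right)},201 \right)} = 1184 + 100 = 1284$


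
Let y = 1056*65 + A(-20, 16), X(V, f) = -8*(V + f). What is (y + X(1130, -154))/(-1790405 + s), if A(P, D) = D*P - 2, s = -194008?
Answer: -20170/661471 ≈ -0.030493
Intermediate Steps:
A(P, D) = -2 + D*P
X(V, f) = -8*V - 8*f
y = 68318 (y = 1056*65 + (-2 + 16*(-20)) = 68640 + (-2 - 320) = 68640 - 322 = 68318)
(y + X(1130, -154))/(-1790405 + s) = (68318 + (-8*1130 - 8*(-154)))/(-1790405 - 194008) = (68318 + (-9040 + 1232))/(-1984413) = (68318 - 7808)*(-1/1984413) = 60510*(-1/1984413) = -20170/661471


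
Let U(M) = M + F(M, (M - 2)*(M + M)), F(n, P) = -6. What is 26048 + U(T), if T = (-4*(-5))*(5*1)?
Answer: 26142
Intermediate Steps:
T = 100 (T = 20*5 = 100)
U(M) = -6 + M (U(M) = M - 6 = -6 + M)
26048 + U(T) = 26048 + (-6 + 100) = 26048 + 94 = 26142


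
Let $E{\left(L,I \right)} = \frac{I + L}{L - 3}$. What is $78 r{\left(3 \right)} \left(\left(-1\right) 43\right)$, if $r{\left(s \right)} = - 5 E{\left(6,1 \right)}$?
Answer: $39130$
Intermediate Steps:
$E{\left(L,I \right)} = \frac{I + L}{-3 + L}$
$r{\left(s \right)} = - \frac{35}{3}$ ($r{\left(s \right)} = - 5 \frac{1 + 6}{-3 + 6} = - 5 \cdot \frac{1}{3} \cdot 7 = \left(-5\right) \frac{7}{3} = - \frac{35}{3}$)
$78 r{\left(3 \right)} \left(\left(-1\right) 43\right) = 78 \left(- \frac{35}{3}\right) \left(\left(-1\right) 43\right) = \left(-910\right) \left(-43\right) = 39130$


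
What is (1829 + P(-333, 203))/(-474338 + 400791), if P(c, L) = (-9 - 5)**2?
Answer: -2025/73547 ≈ -0.027533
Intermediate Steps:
P(c, L) = 196 (P(c, L) = (-14)**2 = 196)
(1829 + P(-333, 203))/(-474338 + 400791) = (1829 + 196)/(-474338 + 400791) = 2025/(-73547) = 2025*(-1/73547) = -2025/73547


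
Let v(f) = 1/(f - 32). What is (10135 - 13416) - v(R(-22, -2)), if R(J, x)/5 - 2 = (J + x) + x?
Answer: -498711/152 ≈ -3281.0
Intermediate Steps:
R(J, x) = 10 + 5*J + 10*x (R(J, x) = 10 + 5*((J + x) + x) = 10 + 5*(J + 2*x) = 10 + (5*J + 10*x) = 10 + 5*J + 10*x)
v(f) = 1/(-32 + f)
(10135 - 13416) - v(R(-22, -2)) = (10135 - 13416) - 1/(-32 + (10 + 5*(-22) + 10*(-2))) = -3281 - 1/(-32 + (10 - 110 - 20)) = -3281 - 1/(-32 - 120) = -3281 - 1/(-152) = -3281 - 1*(-1/152) = -3281 + 1/152 = -498711/152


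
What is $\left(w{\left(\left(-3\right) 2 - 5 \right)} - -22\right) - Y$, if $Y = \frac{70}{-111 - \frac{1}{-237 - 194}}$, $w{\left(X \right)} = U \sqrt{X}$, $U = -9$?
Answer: $\frac{108265}{4784} - 9 i \sqrt{11} \approx 22.631 - 29.85 i$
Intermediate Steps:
$w{\left(X \right)} = - 9 \sqrt{X}$
$Y = - \frac{3017}{4784}$ ($Y = \frac{70}{-111 - \frac{1}{-431}} = \frac{70}{-111 - - \frac{1}{431}} = \frac{70}{-111 + \frac{1}{431}} = \frac{70}{- \frac{47840}{431}} = 70 \left(- \frac{431}{47840}\right) = - \frac{3017}{4784} \approx -0.63064$)
$\left(w{\left(\left(-3\right) 2 - 5 \right)} - -22\right) - Y = \left(- 9 \sqrt{\left(-3\right) 2 - 5} - -22\right) - - \frac{3017}{4784} = \left(- 9 \sqrt{-6 - 5} + 22\right) + \frac{3017}{4784} = \left(- 9 \sqrt{-11} + 22\right) + \frac{3017}{4784} = \left(- 9 i \sqrt{11} + 22\right) + \frac{3017}{4784} = \left(22 - 9 i \sqrt{11}\right) + \frac{3017}{4784} = \frac{108265}{4784} - 9 i \sqrt{11}$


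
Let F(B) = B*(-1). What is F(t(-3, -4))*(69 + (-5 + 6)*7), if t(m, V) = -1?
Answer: 76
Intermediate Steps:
F(B) = -B
F(t(-3, -4))*(69 + (-5 + 6)*7) = (-1*(-1))*(69 + (-5 + 6)*7) = 1*(69 + 1*7) = 1*(69 + 7) = 1*76 = 76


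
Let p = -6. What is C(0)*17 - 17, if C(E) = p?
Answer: -119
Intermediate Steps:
C(E) = -6
C(0)*17 - 17 = -6*17 - 17 = -102 - 17 = -119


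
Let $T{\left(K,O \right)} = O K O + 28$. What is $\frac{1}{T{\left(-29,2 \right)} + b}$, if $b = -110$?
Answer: $- \frac{1}{198} \approx -0.0050505$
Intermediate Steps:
$T{\left(K,O \right)} = 28 + K O^{2}$ ($T{\left(K,O \right)} = K O O + 28 = K O^{2} + 28 = 28 + K O^{2}$)
$\frac{1}{T{\left(-29,2 \right)} + b} = \frac{1}{\left(28 - 29 \cdot 2^{2}\right) - 110} = \frac{1}{\left(28 - 116\right) - 110} = \frac{1}{-88 - 110} = \frac{1}{-198} = - \frac{1}{198}$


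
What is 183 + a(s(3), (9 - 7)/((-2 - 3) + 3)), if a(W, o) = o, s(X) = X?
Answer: 182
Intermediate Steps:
183 + a(s(3), (9 - 7)/((-2 - 3) + 3)) = 183 + (9 - 7)/((-2 - 3) + 3) = 183 + 2/(-5 + 3) = 183 + 2/(-2) = 183 + 2*(-1/2) = 183 - 1 = 182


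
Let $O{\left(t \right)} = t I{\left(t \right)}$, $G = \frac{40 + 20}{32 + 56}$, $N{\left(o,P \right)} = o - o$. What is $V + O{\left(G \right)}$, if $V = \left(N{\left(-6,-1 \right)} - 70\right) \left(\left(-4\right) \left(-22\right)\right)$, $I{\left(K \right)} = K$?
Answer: $- \frac{2981215}{484} \approx -6159.5$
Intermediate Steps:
$N{\left(o,P \right)} = 0$
$G = \frac{15}{22}$ ($G = \frac{60}{88} = 60 \cdot \frac{1}{88} = \frac{15}{22} \approx 0.68182$)
$O{\left(t \right)} = t^{2}$ ($O{\left(t \right)} = t t = t^{2}$)
$V = -6160$ ($V = \left(0 - 70\right) \left(\left(-4\right) \left(-22\right)\right) = \left(-70\right) 88 = -6160$)
$V + O{\left(G \right)} = -6160 + \left(\frac{15}{22}\right)^{2} = -6160 + \frac{225}{484} = - \frac{2981215}{484}$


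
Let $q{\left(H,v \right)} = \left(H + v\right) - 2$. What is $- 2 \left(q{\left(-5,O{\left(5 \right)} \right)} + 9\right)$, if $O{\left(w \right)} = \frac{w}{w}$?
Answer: $-6$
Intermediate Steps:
$O{\left(w \right)} = 1$
$q{\left(H,v \right)} = -2 + H + v$
$- 2 \left(q{\left(-5,O{\left(5 \right)} \right)} + 9\right) = - 2 \left(\left(-2 - 5 + 1\right) + 9\right) = - 2 \left(-6 + 9\right) = \left(-2\right) 3 = -6$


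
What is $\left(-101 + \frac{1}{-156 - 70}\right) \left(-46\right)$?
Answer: $\frac{525021}{113} \approx 4646.2$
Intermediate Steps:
$\left(-101 + \frac{1}{-156 - 70}\right) \left(-46\right) = \left(-101 + \frac{1}{-226}\right) \left(-46\right) = \left(-101 - \frac{1}{226}\right) \left(-46\right) = \left(- \frac{22827}{226}\right) \left(-46\right) = \frac{525021}{113}$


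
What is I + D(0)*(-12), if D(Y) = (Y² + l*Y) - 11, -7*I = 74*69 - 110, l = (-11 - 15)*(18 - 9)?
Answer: -4072/7 ≈ -581.71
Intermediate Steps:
l = -234 (l = -26*9 = -234)
I = -4996/7 (I = -(74*69 - 110)/7 = -(5106 - 110)/7 = -⅐*4996 = -4996/7 ≈ -713.71)
D(Y) = -11 + Y² - 234*Y (D(Y) = (Y² - 234*Y) - 11 = -11 + Y² - 234*Y)
I + D(0)*(-12) = -4996/7 + (-11 + 0² - 234*0)*(-12) = -4996/7 + (-11 + 0 + 0)*(-12) = -4996/7 - 11*(-12) = -4996/7 + 132 = -4072/7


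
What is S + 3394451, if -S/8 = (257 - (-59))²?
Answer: 2595603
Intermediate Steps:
S = -798848 (S = -8*(257 - (-59))² = -8*(257 - 59*(-1))² = -8*(257 + 59)² = -8*316² = -8*99856 = -798848)
S + 3394451 = -798848 + 3394451 = 2595603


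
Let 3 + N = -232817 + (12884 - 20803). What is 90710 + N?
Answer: -150029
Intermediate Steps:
N = -240739 (N = -3 + (-232817 + (12884 - 20803)) = -3 + (-232817 - 7919) = -3 - 240736 = -240739)
90710 + N = 90710 - 240739 = -150029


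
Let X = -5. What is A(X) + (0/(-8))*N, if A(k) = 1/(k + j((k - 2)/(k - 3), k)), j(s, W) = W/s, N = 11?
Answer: -7/75 ≈ -0.093333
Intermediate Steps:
A(k) = 1/(k + k*(-3 + k)/(-2 + k)) (A(k) = 1/(k + k/(((k - 2)/(k - 3)))) = 1/(k + k/(((-2 + k)/(-3 + k)))) = 1/(k + k*((-3 + k)/(-2 + k))) = 1/(k + k*(-3 + k)/(-2 + k)))
A(X) + (0/(-8))*N = (-2 - 5)/((-5)*(-5 + 2*(-5))) + (0/(-8))*11 = -⅕*(-7)/(-5 - 10) + (0*(-⅛))*11 = -⅕*(-7)/(-15) + 0*11 = -⅕*(-1/15)*(-7) + 0 = -7/75 + 0 = -7/75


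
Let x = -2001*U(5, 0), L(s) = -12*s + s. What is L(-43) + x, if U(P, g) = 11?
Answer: -21538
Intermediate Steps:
L(s) = -11*s
x = -22011 (x = -2001*11 = -22011)
L(-43) + x = -11*(-43) - 22011 = 473 - 22011 = -21538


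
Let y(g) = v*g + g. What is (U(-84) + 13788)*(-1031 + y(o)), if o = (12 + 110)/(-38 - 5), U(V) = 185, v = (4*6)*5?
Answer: -825734435/43 ≈ -1.9203e+7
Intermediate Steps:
v = 120 (v = 24*5 = 120)
o = -122/43 (o = 122/(-43) = 122*(-1/43) = -122/43 ≈ -2.8372)
y(g) = 121*g (y(g) = 120*g + g = 121*g)
(U(-84) + 13788)*(-1031 + y(o)) = (185 + 13788)*(-1031 + 121*(-122/43)) = 13973*(-1031 - 14762/43) = 13973*(-59095/43) = -825734435/43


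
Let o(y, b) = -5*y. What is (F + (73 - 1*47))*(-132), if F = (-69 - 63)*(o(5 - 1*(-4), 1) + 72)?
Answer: 467016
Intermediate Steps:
F = -3564 (F = (-69 - 63)*(-5*(5 - 1*(-4)) + 72) = -132*(-5*(5 + 4) + 72) = -132*(-5*9 + 72) = -132*(-45 + 72) = -132*27 = -3564)
(F + (73 - 1*47))*(-132) = (-3564 + (73 - 1*47))*(-132) = (-3564 + (73 - 47))*(-132) = (-3564 + 26)*(-132) = -3538*(-132) = 467016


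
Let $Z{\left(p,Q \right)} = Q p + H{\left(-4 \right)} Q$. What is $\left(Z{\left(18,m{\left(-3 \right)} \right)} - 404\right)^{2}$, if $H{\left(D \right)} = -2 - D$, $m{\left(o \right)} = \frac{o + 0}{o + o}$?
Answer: $155236$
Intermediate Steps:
$m{\left(o \right)} = \frac{1}{2}$ ($m{\left(o \right)} = \frac{o}{2 o} = o \frac{1}{2 o} = \frac{1}{2}$)
$Z{\left(p,Q \right)} = 2 Q + Q p$ ($Z{\left(p,Q \right)} = Q p + \left(-2 - -4\right) Q = Q p + \left(-2 + 4\right) Q = Q p + 2 Q = 2 Q + Q p$)
$\left(Z{\left(18,m{\left(-3 \right)} \right)} - 404\right)^{2} = \left(\frac{2 + 18}{2} - 404\right)^{2} = \left(\frac{1}{2} \cdot 20 - 404\right)^{2} = \left(10 - 404\right)^{2} = \left(-394\right)^{2} = 155236$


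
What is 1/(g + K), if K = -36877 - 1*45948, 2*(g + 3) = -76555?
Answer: -2/242211 ≈ -8.2573e-6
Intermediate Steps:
g = -76561/2 (g = -3 + (½)*(-76555) = -3 - 76555/2 = -76561/2 ≈ -38281.)
K = -82825 (K = -36877 - 45948 = -82825)
1/(g + K) = 1/(-76561/2 - 82825) = 1/(-242211/2) = -2/242211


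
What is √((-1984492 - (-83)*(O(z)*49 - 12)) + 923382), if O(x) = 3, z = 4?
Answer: I*√1049905 ≈ 1024.6*I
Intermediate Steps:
√((-1984492 - (-83)*(O(z)*49 - 12)) + 923382) = √((-1984492 - (-83)*(3*49 - 12)) + 923382) = √((-1984492 - (-83)*(147 - 12)) + 923382) = √((-1984492 - (-83)*135) + 923382) = √((-1984492 - 1*(-11205)) + 923382) = √((-1984492 + 11205) + 923382) = √(-1973287 + 923382) = √(-1049905) = I*√1049905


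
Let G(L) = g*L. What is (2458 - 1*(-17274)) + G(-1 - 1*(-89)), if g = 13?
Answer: 20876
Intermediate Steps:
G(L) = 13*L
(2458 - 1*(-17274)) + G(-1 - 1*(-89)) = (2458 - 1*(-17274)) + 13*(-1 - 1*(-89)) = (2458 + 17274) + 13*(-1 + 89) = 19732 + 13*88 = 19732 + 1144 = 20876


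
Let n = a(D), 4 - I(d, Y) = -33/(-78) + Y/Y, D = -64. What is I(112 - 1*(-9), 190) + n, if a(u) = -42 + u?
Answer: -2689/26 ≈ -103.42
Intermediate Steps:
I(d, Y) = 67/26 (I(d, Y) = 4 - (-33/(-78) + Y/Y) = 4 - (-33*(-1/78) + 1) = 4 - (11/26 + 1) = 4 - 1*37/26 = 4 - 37/26 = 67/26)
n = -106 (n = -42 - 64 = -106)
I(112 - 1*(-9), 190) + n = 67/26 - 106 = -2689/26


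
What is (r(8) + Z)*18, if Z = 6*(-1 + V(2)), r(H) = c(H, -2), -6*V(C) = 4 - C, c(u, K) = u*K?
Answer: -432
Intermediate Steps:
c(u, K) = K*u
V(C) = -2/3 + C/6 (V(C) = -(4 - C)/6 = -2/3 + C/6)
r(H) = -2*H
Z = -8 (Z = 6*(-1 + (-2/3 + (1/6)*2)) = 6*(-1 + (-2/3 + 1/3)) = 6*(-1 - 1/3) = 6*(-4/3) = -8)
(r(8) + Z)*18 = (-2*8 - 8)*18 = (-16 - 8)*18 = -24*18 = -432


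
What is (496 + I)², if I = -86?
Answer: 168100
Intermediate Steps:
(496 + I)² = (496 - 86)² = 410² = 168100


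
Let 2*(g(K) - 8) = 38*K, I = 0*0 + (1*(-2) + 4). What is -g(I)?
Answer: -46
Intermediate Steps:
I = 2 (I = 0 + (-2 + 4) = 0 + 2 = 2)
g(K) = 8 + 19*K (g(K) = 8 + (38*K)/2 = 8 + 19*K)
-g(I) = -(8 + 19*2) = -(8 + 38) = -1*46 = -46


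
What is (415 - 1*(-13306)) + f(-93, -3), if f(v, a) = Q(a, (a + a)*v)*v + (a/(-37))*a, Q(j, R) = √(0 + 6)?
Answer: 507668/37 - 93*√6 ≈ 13493.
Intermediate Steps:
Q(j, R) = √6
f(v, a) = -a²/37 + v*√6 (f(v, a) = √6*v + (a/(-37))*a = v*√6 + (a*(-1/37))*a = v*√6 + (-a/37)*a = v*√6 - a²/37 = -a²/37 + v*√6)
(415 - 1*(-13306)) + f(-93, -3) = (415 - 1*(-13306)) + (-1/37*(-3)² - 93*√6) = (415 + 13306) + (-1/37*9 - 93*√6) = 13721 + (-9/37 - 93*√6) = 507668/37 - 93*√6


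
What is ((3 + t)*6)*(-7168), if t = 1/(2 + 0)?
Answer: -150528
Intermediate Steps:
t = 1/2 ≈ 0.50000
((3 + t)*6)*(-7168) = ((3 + 1/2)*6)*(-7168) = ((7/2)*6)*(-7168) = 21*(-7168) = -150528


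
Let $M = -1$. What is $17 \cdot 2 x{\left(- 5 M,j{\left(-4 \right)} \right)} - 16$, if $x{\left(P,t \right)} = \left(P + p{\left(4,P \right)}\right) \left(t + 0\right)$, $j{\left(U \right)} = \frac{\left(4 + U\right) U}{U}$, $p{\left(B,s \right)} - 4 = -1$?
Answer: $-16$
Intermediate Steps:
$p{\left(B,s \right)} = 3$ ($p{\left(B,s \right)} = 4 - 1 = 3$)
$j{\left(U \right)} = 4 + U$ ($j{\left(U \right)} = \frac{U \left(4 + U\right)}{U} = 4 + U$)
$x{\left(P,t \right)} = t \left(3 + P\right)$ ($x{\left(P,t \right)} = \left(P + 3\right) \left(t + 0\right) = \left(3 + P\right) t = t \left(3 + P\right)$)
$17 \cdot 2 x{\left(- 5 M,j{\left(-4 \right)} \right)} - 16 = 17 \cdot 2 \left(4 - 4\right) \left(3 - -5\right) - 16 = 17 \cdot 2 \cdot 0 \left(3 + 5\right) - 16 = 17 \cdot 2 \cdot 0 \cdot 8 - 16 = 17 \cdot 2 \cdot 0 - 16 = 17 \cdot 0 - 16 = 0 - 16 = -16$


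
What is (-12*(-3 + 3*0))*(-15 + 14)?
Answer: -36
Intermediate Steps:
(-12*(-3 + 3*0))*(-15 + 14) = -12*(-3 + 0)*(-1) = -12*(-3)*(-1) = 36*(-1) = -36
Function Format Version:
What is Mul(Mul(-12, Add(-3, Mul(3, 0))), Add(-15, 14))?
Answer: -36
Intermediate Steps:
Mul(Mul(-12, Add(-3, Mul(3, 0))), Add(-15, 14)) = Mul(Mul(-12, Add(-3, 0)), -1) = Mul(Mul(-12, -3), -1) = Mul(36, -1) = -36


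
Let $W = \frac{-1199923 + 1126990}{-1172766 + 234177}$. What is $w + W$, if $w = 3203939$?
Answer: $\frac{1002393991668}{312863} \approx 3.2039 \cdot 10^{6}$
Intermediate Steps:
$W = \frac{24311}{312863}$ ($W = - \frac{72933}{-938589} = \left(-72933\right) \left(- \frac{1}{938589}\right) = \frac{24311}{312863} \approx 0.077705$)
$w + W = 3203939 + \frac{24311}{312863} = \frac{1002393991668}{312863}$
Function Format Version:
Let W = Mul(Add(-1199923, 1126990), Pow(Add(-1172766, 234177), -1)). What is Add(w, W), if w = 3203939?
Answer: Rational(1002393991668, 312863) ≈ 3.2039e+6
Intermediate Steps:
W = Rational(24311, 312863) (W = Mul(-72933, Pow(-938589, -1)) = Mul(-72933, Rational(-1, 938589)) = Rational(24311, 312863) ≈ 0.077705)
Add(w, W) = Add(3203939, Rational(24311, 312863)) = Rational(1002393991668, 312863)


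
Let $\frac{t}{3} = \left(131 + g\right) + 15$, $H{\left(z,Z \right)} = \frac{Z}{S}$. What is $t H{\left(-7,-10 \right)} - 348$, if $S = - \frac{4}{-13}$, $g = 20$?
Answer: $-16533$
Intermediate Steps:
$S = \frac{4}{13}$ ($S = \left(-4\right) \left(- \frac{1}{13}\right) = \frac{4}{13} \approx 0.30769$)
$H{\left(z,Z \right)} = \frac{13 Z}{4}$ ($H{\left(z,Z \right)} = \frac{Z}{\frac{4}{13}} = Z \frac{13}{4} = \frac{13 Z}{4}$)
$t = 498$ ($t = 3 \left(\left(131 + 20\right) + 15\right) = 3 \left(151 + 15\right) = 3 \cdot 166 = 498$)
$t H{\left(-7,-10 \right)} - 348 = 498 \cdot \frac{13}{4} \left(-10\right) - 348 = 498 \left(- \frac{65}{2}\right) - 348 = -16185 - 348 = -16533$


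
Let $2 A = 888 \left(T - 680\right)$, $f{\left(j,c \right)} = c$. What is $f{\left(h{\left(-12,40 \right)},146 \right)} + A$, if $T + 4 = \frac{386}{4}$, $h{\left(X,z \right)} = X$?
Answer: $-260704$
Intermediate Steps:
$T = \frac{185}{2}$ ($T = -4 + \frac{386}{4} = -4 + 386 \cdot \frac{1}{4} = -4 + \frac{193}{2} = \frac{185}{2} \approx 92.5$)
$A = -260850$ ($A = \frac{888 \left(\frac{185}{2} - 680\right)}{2} = \frac{888 \left(- \frac{1175}{2}\right)}{2} = \frac{1}{2} \left(-521700\right) = -260850$)
$f{\left(h{\left(-12,40 \right)},146 \right)} + A = 146 - 260850 = -260704$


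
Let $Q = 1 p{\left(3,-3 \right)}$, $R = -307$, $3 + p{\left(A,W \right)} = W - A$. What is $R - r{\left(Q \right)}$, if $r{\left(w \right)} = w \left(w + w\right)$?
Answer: $-469$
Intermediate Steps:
$p{\left(A,W \right)} = -3 + W - A$ ($p{\left(A,W \right)} = -3 - \left(A - W\right) = -3 + W - A$)
$Q = -9$ ($Q = 1 \left(-3 - 3 - 3\right) = 1 \left(-9\right) = -9$)
$r{\left(w \right)} = 2 w^{2}$ ($r{\left(w \right)} = w 2 w = 2 w^{2}$)
$R - r{\left(Q \right)} = -307 - 2 \left(-9\right)^{2} = -307 - 2 \cdot 81 = -307 - 162 = -469$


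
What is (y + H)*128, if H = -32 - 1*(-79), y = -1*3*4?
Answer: 4480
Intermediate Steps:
y = -12 (y = -3*4 = -12)
H = 47 (H = -32 + 79 = 47)
(y + H)*128 = (-12 + 47)*128 = 35*128 = 4480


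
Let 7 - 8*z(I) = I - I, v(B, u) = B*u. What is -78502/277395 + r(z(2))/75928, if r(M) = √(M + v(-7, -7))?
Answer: -78502/277395 + √798/303712 ≈ -0.28290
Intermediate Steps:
z(I) = 7/8 (z(I) = 7/8 - (I - I)/8 = 7/8 - ⅛*0 = 7/8 + 0 = 7/8)
r(M) = √(49 + M) (r(M) = √(M - 7*(-7)) = √(M + 49) = √(49 + M))
-78502/277395 + r(z(2))/75928 = -78502/277395 + √(49 + 7/8)/75928 = -78502*1/277395 + √(399/8)*(1/75928) = -78502/277395 + (√798/4)*(1/75928) = -78502/277395 + √798/303712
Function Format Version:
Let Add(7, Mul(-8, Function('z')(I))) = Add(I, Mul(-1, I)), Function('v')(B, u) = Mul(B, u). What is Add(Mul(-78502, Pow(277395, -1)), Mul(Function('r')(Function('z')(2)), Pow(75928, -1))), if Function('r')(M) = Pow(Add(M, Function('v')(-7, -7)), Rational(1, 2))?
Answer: Add(Rational(-78502, 277395), Mul(Rational(1, 303712), Pow(798, Rational(1, 2)))) ≈ -0.28290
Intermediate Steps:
Function('z')(I) = Rational(7, 8) (Function('z')(I) = Add(Rational(7, 8), Mul(Rational(-1, 8), Add(I, Mul(-1, I)))) = Add(Rational(7, 8), Mul(Rational(-1, 8), 0)) = Add(Rational(7, 8), 0) = Rational(7, 8))
Function('r')(M) = Pow(Add(49, M), Rational(1, 2)) (Function('r')(M) = Pow(Add(M, Mul(-7, -7)), Rational(1, 2)) = Pow(Add(M, 49), Rational(1, 2)) = Pow(Add(49, M), Rational(1, 2)))
Add(Mul(-78502, Pow(277395, -1)), Mul(Function('r')(Function('z')(2)), Pow(75928, -1))) = Add(Mul(-78502, Pow(277395, -1)), Mul(Pow(Add(49, Rational(7, 8)), Rational(1, 2)), Pow(75928, -1))) = Add(Mul(-78502, Rational(1, 277395)), Mul(Pow(Rational(399, 8), Rational(1, 2)), Rational(1, 75928))) = Add(Rational(-78502, 277395), Mul(Mul(Rational(1, 4), Pow(798, Rational(1, 2))), Rational(1, 75928))) = Add(Rational(-78502, 277395), Mul(Rational(1, 303712), Pow(798, Rational(1, 2))))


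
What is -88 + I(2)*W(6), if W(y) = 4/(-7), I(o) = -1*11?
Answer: -572/7 ≈ -81.714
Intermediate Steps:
I(o) = -11
W(y) = -4/7 (W(y) = 4*(-1/7) = -4/7)
-88 + I(2)*W(6) = -88 - 11*(-4/7) = -88 + 44/7 = -572/7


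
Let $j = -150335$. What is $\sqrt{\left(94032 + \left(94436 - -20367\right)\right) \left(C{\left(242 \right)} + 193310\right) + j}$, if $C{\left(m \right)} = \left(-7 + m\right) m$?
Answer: $\sqrt{52246189965} \approx 2.2857 \cdot 10^{5}$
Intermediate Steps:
$C{\left(m \right)} = m \left(-7 + m\right)$
$\sqrt{\left(94032 + \left(94436 - -20367\right)\right) \left(C{\left(242 \right)} + 193310\right) + j} = \sqrt{\left(94032 + \left(94436 - -20367\right)\right) \left(242 \left(-7 + 242\right) + 193310\right) - 150335} = \sqrt{\left(94032 + \left(94436 + 20367\right)\right) \left(242 \cdot 235 + 193310\right) - 150335} = \sqrt{\left(94032 + 114803\right) \left(56870 + 193310\right) - 150335} = \sqrt{208835 \cdot 250180 - 150335} = \sqrt{52246340300 - 150335} = \sqrt{52246189965}$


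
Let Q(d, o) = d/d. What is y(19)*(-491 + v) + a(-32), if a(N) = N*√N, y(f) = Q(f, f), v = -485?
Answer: -976 - 128*I*√2 ≈ -976.0 - 181.02*I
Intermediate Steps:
Q(d, o) = 1
y(f) = 1
a(N) = N^(3/2)
y(19)*(-491 + v) + a(-32) = 1*(-491 - 485) + (-32)^(3/2) = 1*(-976) - 128*I*√2 = -976 - 128*I*√2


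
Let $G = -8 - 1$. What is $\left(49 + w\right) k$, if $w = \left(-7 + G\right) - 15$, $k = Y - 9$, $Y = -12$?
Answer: $-378$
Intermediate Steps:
$G = -9$
$k = -21$ ($k = -12 - 9 = -21$)
$w = -31$ ($w = \left(-7 - 9\right) - 15 = -16 - 15 = -31$)
$\left(49 + w\right) k = \left(49 - 31\right) \left(-21\right) = 18 \left(-21\right) = -378$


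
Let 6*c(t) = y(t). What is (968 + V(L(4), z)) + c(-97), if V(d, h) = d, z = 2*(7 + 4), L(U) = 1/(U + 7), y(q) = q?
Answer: 62827/66 ≈ 951.92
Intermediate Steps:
c(t) = t/6
L(U) = 1/(7 + U)
z = 22 (z = 2*11 = 22)
(968 + V(L(4), z)) + c(-97) = (968 + 1/(7 + 4)) + (1/6)*(-97) = (968 + 1/11) - 97/6 = 10649/11 - 97/6 = 62827/66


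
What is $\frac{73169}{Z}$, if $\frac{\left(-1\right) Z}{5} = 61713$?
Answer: $- \frac{73169}{308565} \approx -0.23713$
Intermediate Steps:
$Z = -308565$ ($Z = \left(-5\right) 61713 = -308565$)
$\frac{73169}{Z} = \frac{73169}{-308565} = 73169 \left(- \frac{1}{308565}\right) = - \frac{73169}{308565}$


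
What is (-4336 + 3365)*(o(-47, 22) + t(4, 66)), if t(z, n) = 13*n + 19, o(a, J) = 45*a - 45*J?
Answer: 2163388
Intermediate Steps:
o(a, J) = -45*J + 45*a
t(z, n) = 19 + 13*n
(-4336 + 3365)*(o(-47, 22) + t(4, 66)) = (-4336 + 3365)*((-45*22 + 45*(-47)) + (19 + 13*66)) = -971*((-990 - 2115) + (19 + 858)) = -971*(-3105 + 877) = -971*(-2228) = 2163388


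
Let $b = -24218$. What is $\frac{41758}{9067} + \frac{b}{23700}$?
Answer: $\frac{385039997}{107443950} \approx 3.5836$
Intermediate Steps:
$\frac{41758}{9067} + \frac{b}{23700} = \frac{41758}{9067} - \frac{24218}{23700} = 41758 \cdot \frac{1}{9067} - \frac{12109}{11850} = \frac{41758}{9067} - \frac{12109}{11850} = \frac{385039997}{107443950}$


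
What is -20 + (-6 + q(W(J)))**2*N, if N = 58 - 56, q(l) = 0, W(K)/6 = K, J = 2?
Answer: 52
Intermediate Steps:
W(K) = 6*K
N = 2
-20 + (-6 + q(W(J)))**2*N = -20 + (-6 + 0)**2*2 = -20 + (-6)**2*2 = -20 + 36*2 = -20 + 72 = 52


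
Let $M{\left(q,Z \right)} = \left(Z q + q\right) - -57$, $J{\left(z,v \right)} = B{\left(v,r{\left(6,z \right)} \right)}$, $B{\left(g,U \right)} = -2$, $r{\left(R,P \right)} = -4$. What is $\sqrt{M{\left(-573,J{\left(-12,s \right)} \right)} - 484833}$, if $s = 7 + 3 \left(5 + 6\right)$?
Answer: $i \sqrt{484203} \approx 695.85 i$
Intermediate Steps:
$s = 40$ ($s = 7 + 3 \cdot 11 = 7 + 33 = 40$)
$J{\left(z,v \right)} = -2$
$M{\left(q,Z \right)} = 57 + q + Z q$ ($M{\left(q,Z \right)} = \left(q + Z q\right) + 57 = 57 + q + Z q$)
$\sqrt{M{\left(-573,J{\left(-12,s \right)} \right)} - 484833} = \sqrt{\left(57 - 573 - -1146\right) - 484833} = \sqrt{\left(57 - 573 + 1146\right) - 484833} = \sqrt{630 - 484833} = \sqrt{-484203} = i \sqrt{484203}$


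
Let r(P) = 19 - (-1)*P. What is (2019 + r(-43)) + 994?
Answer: 2989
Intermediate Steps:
r(P) = 19 + P
(2019 + r(-43)) + 994 = (2019 + (19 - 43)) + 994 = (2019 - 24) + 994 = 1995 + 994 = 2989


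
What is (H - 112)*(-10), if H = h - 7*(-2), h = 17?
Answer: 810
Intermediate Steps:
H = 31 (H = 17 - 7*(-2) = 17 - 1*(-14) = 17 + 14 = 31)
(H - 112)*(-10) = (31 - 112)*(-10) = -81*(-10) = 810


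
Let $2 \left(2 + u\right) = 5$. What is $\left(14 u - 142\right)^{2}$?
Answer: $18225$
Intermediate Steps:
$u = \frac{1}{2}$ ($u = -2 + \frac{1}{2} \cdot 5 = -2 + \frac{5}{2} = \frac{1}{2} \approx 0.5$)
$\left(14 u - 142\right)^{2} = \left(14 \cdot \frac{1}{2} - 142\right)^{2} = \left(7 - 142\right)^{2} = \left(-135\right)^{2} = 18225$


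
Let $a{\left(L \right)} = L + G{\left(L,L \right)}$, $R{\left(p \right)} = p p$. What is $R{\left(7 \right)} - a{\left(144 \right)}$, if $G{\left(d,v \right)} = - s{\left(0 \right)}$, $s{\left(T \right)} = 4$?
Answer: $-91$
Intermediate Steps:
$R{\left(p \right)} = p^{2}$
$G{\left(d,v \right)} = -4$ ($G{\left(d,v \right)} = \left(-1\right) 4 = -4$)
$a{\left(L \right)} = -4 + L$ ($a{\left(L \right)} = L - 4 = -4 + L$)
$R{\left(7 \right)} - a{\left(144 \right)} = 7^{2} - \left(-4 + 144\right) = 49 - 140 = -91$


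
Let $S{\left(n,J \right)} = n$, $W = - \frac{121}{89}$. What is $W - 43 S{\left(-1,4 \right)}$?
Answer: $\frac{3706}{89} \approx 41.64$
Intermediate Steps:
$W = - \frac{121}{89}$ ($W = \left(-121\right) \frac{1}{89} = - \frac{121}{89} \approx -1.3596$)
$W - 43 S{\left(-1,4 \right)} = - \frac{121}{89} - -43 = - \frac{121}{89} + 43 = \frac{3706}{89}$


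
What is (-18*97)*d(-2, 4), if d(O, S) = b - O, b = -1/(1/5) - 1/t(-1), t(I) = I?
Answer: 3492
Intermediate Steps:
b = -4 (b = -1/(1/5) - 1/(-1) = -1/1/5 - 1*(-1) = -1*5 + 1 = -5 + 1 = -4)
d(O, S) = -4 - O
(-18*97)*d(-2, 4) = (-18*97)*(-4 - 1*(-2)) = -1746*(-4 + 2) = -1746*(-2) = 3492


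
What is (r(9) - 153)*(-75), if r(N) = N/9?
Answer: 11400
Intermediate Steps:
r(N) = N/9 (r(N) = N*(1/9) = N/9)
(r(9) - 153)*(-75) = ((1/9)*9 - 153)*(-75) = (1 - 153)*(-75) = -152*(-75) = 11400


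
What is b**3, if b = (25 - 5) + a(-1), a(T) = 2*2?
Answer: 13824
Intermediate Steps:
a(T) = 4
b = 24 (b = (25 - 5) + 4 = 20 + 4 = 24)
b**3 = 24**3 = 13824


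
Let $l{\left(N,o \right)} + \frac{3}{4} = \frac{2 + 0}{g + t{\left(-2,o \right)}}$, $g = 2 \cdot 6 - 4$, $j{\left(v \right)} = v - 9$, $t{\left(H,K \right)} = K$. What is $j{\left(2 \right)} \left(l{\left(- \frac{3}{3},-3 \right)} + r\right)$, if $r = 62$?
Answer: $- \frac{8631}{20} \approx -431.55$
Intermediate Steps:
$j{\left(v \right)} = -9 + v$
$g = 8$ ($g = 12 - 4 = 8$)
$l{\left(N,o \right)} = - \frac{3}{4} + \frac{2}{8 + o}$ ($l{\left(N,o \right)} = - \frac{3}{4} + \frac{2 + 0}{8 + o} = - \frac{3}{4} + \frac{2}{8 + o}$)
$j{\left(2 \right)} \left(l{\left(- \frac{3}{3},-3 \right)} + r\right) = \left(-9 + 2\right) \left(\frac{-16 - -9}{4 \left(8 - 3\right)} + 62\right) = - 7 \left(\frac{-16 + 9}{4 \cdot 5} + 62\right) = - 7 \left(\frac{1}{4} \cdot \frac{1}{5} \left(-7\right) + 62\right) = - 7 \left(- \frac{7}{20} + 62\right) = \left(-7\right) \frac{1233}{20} = - \frac{8631}{20}$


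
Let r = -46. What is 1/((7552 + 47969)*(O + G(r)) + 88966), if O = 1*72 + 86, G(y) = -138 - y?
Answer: 1/3753352 ≈ 2.6643e-7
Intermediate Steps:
O = 158 (O = 72 + 86 = 158)
1/((7552 + 47969)*(O + G(r)) + 88966) = 1/((7552 + 47969)*(158 + (-138 - 1*(-46))) + 88966) = 1/(55521*(158 + (-138 + 46)) + 88966) = 1/(55521*(158 - 92) + 88966) = 1/(55521*66 + 88966) = 1/(3664386 + 88966) = 1/3753352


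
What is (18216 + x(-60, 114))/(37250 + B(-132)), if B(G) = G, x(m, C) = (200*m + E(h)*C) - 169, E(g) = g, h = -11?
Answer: 4793/37118 ≈ 0.12913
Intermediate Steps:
x(m, C) = -169 - 11*C + 200*m (x(m, C) = (200*m - 11*C) - 169 = (-11*C + 200*m) - 169 = -169 - 11*C + 200*m)
(18216 + x(-60, 114))/(37250 + B(-132)) = (18216 + (-169 - 11*114 + 200*(-60)))/(37250 - 132) = (18216 + (-169 - 1254 - 12000))/37118 = (18216 - 13423)*(1/37118) = 4793*(1/37118) = 4793/37118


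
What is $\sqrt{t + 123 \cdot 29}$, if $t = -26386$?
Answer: $i \sqrt{22819} \approx 151.06 i$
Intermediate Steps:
$\sqrt{t + 123 \cdot 29} = \sqrt{-26386 + 123 \cdot 29} = \sqrt{-26386 + 3567} = \sqrt{-22819} = i \sqrt{22819}$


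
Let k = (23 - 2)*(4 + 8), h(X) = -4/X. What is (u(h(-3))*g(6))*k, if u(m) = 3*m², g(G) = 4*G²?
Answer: 193536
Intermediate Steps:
k = 252 (k = 21*12 = 252)
(u(h(-3))*g(6))*k = ((3*(-4/(-3))²)*(4*6²))*252 = ((3*(-4*(-⅓))²)*(4*36))*252 = ((3*(4/3)²)*144)*252 = ((3*(16/9))*144)*252 = ((16/3)*144)*252 = 768*252 = 193536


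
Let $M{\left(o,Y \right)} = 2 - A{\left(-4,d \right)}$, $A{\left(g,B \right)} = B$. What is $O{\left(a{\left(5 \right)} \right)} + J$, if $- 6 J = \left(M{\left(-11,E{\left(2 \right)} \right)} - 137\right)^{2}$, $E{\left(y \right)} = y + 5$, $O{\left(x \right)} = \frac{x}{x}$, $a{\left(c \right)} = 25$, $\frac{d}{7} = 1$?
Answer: $- \frac{10079}{3} \approx -3359.7$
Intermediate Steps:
$d = 7$ ($d = 7 \cdot 1 = 7$)
$O{\left(x \right)} = 1$
$E{\left(y \right)} = 5 + y$
$M{\left(o,Y \right)} = -5$ ($M{\left(o,Y \right)} = 2 - 7 = -5$)
$J = - \frac{10082}{3}$ ($J = - \frac{\left(-5 - 137\right)^{2}}{6} = - \frac{\left(-142\right)^{2}}{6} = \left(- \frac{1}{6}\right) 20164 = - \frac{10082}{3} \approx -3360.7$)
$O{\left(a{\left(5 \right)} \right)} + J = 1 - \frac{10082}{3} = - \frac{10079}{3}$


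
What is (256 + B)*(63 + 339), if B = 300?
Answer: 223512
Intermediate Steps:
(256 + B)*(63 + 339) = (256 + 300)*(63 + 339) = 556*402 = 223512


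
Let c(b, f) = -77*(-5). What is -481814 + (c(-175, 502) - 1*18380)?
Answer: -499809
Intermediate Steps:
c(b, f) = 385
-481814 + (c(-175, 502) - 1*18380) = -481814 + (385 - 1*18380) = -481814 + (385 - 18380) = -481814 - 17995 = -499809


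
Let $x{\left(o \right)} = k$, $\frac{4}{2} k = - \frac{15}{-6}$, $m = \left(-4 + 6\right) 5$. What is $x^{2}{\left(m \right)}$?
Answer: $\frac{25}{16} \approx 1.5625$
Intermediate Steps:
$m = 10$ ($m = 2 \cdot 5 = 10$)
$k = \frac{5}{4}$ ($k = \frac{\left(-15\right) \frac{1}{-6}}{2} = \frac{\left(-15\right) \left(- \frac{1}{6}\right)}{2} = \frac{1}{2} \cdot \frac{5}{2} = \frac{5}{4} \approx 1.25$)
$x{\left(o \right)} = \frac{5}{4}$
$x^{2}{\left(m \right)} = \left(\frac{5}{4}\right)^{2} = \frac{25}{16}$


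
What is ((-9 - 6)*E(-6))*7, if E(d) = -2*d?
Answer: -1260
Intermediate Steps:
((-9 - 6)*E(-6))*7 = ((-9 - 6)*(-2*(-6)))*7 = -15*12*7 = -180*7 = -1260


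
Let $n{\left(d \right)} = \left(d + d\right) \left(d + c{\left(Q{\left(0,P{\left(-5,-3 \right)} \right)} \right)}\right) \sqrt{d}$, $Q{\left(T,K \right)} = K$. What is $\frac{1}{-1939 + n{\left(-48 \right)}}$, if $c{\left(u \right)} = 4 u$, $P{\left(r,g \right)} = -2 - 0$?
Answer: $- \frac{277}{198717967} - \frac{3072 i \sqrt{3}}{198717967} \approx -1.3939 \cdot 10^{-6} - 2.6776 \cdot 10^{-5} i$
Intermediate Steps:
$P{\left(r,g \right)} = -2$ ($P{\left(r,g \right)} = -2 + 0 = -2$)
$n{\left(d \right)} = 2 d^{\frac{3}{2}} \left(-8 + d\right)$ ($n{\left(d \right)} = \left(d + d\right) \left(d + 4 \left(-2\right)\right) \sqrt{d} = 2 d \left(d - 8\right) \sqrt{d} = 2 d \left(-8 + d\right) \sqrt{d} = 2 d^{\frac{3}{2}} \left(-8 + d\right)$)
$\frac{1}{-1939 + n{\left(-48 \right)}} = \frac{1}{-1939 + 2 \left(-48\right)^{\frac{3}{2}} \left(-8 - 48\right)} = \frac{1}{-1939 + 2 \left(- 192 i \sqrt{3}\right) \left(-56\right)} = \frac{1}{-1939 + 21504 i \sqrt{3}}$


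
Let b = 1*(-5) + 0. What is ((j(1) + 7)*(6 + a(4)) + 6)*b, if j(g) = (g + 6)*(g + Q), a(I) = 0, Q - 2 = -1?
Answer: -660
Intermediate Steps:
Q = 1 (Q = 2 - 1 = 1)
j(g) = (1 + g)*(6 + g) (j(g) = (g + 6)*(g + 1) = (6 + g)*(1 + g) = (1 + g)*(6 + g))
b = -5 (b = -5 + 0 = -5)
((j(1) + 7)*(6 + a(4)) + 6)*b = (((6 + 1² + 7*1) + 7)*(6 + 0) + 6)*(-5) = (((6 + 1 + 7) + 7)*6 + 6)*(-5) = ((14 + 7)*6 + 6)*(-5) = (21*6 + 6)*(-5) = (126 + 6)*(-5) = 132*(-5) = -660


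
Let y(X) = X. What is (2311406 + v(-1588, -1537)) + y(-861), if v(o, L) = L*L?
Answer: 4672914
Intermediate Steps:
v(o, L) = L²
(2311406 + v(-1588, -1537)) + y(-861) = (2311406 + (-1537)²) - 861 = (2311406 + 2362369) - 861 = 4673775 - 861 = 4672914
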